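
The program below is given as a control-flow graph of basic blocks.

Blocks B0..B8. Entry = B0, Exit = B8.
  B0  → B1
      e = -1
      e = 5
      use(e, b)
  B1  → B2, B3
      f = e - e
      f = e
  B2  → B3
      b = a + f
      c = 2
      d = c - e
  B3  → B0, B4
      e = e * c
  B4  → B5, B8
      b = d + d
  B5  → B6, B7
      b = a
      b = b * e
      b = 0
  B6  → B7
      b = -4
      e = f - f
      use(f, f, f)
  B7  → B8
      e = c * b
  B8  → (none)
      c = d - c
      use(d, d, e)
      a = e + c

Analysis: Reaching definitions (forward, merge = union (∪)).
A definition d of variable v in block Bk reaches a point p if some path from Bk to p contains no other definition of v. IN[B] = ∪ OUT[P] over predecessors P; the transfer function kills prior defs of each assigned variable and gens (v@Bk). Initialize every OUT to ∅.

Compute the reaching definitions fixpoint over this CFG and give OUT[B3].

Converged values:
  B0: | IN={b@B2, c@B2, d@B2, e@B3, f@B1} | OUT={b@B2, c@B2, d@B2, e@B0, f@B1}
  B1: | IN={b@B2, c@B2, d@B2, e@B0, f@B1} | OUT={b@B2, c@B2, d@B2, e@B0, f@B1}
  B2: | IN={b@B2, c@B2, d@B2, e@B0, f@B1} | OUT={b@B2, c@B2, d@B2, e@B0, f@B1}
  B3: | IN={b@B2, c@B2, d@B2, e@B0, f@B1} | OUT={b@B2, c@B2, d@B2, e@B3, f@B1}
  B4: | IN={b@B2, c@B2, d@B2, e@B3, f@B1} | OUT={b@B4, c@B2, d@B2, e@B3, f@B1}
  B5: | IN={b@B4, c@B2, d@B2, e@B3, f@B1} | OUT={b@B5, c@B2, d@B2, e@B3, f@B1}
  B6: | IN={b@B5, c@B2, d@B2, e@B3, f@B1} | OUT={b@B6, c@B2, d@B2, e@B6, f@B1}
  B7: | IN={b@B5, b@B6, c@B2, d@B2, e@B3, e@B6, f@B1} | OUT={b@B5, b@B6, c@B2, d@B2, e@B7, f@B1}
  B8: | IN={b@B4, b@B5, b@B6, c@B2, d@B2, e@B3, e@B7, f@B1} | OUT={a@B8, b@B4, b@B5, b@B6, c@B8, d@B2, e@B3, e@B7, f@B1}

Merge at B3: IN[B3] = OUT[B1] ⊔ OUT[B2] = {b@B2, c@B2, d@B2, e@B0, f@B1}
Applying B3's transfer function to that IN value gives OUT[B3] (row B3 above).

Answer: {b@B2, c@B2, d@B2, e@B3, f@B1}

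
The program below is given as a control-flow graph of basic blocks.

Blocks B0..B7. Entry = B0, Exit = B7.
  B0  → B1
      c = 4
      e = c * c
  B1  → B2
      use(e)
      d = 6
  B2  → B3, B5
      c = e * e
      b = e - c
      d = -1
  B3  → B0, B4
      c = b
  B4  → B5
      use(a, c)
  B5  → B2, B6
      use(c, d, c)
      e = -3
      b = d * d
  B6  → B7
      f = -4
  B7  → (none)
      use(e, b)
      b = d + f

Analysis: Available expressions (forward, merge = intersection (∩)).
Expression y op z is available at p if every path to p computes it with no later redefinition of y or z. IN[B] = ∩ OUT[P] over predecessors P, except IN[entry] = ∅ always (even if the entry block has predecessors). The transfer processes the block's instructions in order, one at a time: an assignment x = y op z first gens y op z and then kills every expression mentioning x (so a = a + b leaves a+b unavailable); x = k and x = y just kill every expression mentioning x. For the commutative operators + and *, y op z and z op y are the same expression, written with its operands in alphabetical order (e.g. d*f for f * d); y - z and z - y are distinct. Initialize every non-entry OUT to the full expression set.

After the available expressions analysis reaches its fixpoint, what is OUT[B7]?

Fixpoint table:
  B0:  IN={}  OUT={c*c}
  B1:  IN={c*c}  OUT={c*c}
  B2:  IN={}  OUT={e*e, e-c}
  B3:  IN={e*e, e-c}  OUT={e*e}
  B4:  IN={e*e}  OUT={e*e}
  B5:  IN={e*e}  OUT={d*d}
  B6:  IN={d*d}  OUT={d*d}
  B7:  IN={d*d}  OUT={d*d, d+f}

Merge at B7: IN[B7] = OUT[B6] = {d*d}
Applying B7's transfer function to that IN value gives OUT[B7] (row B7 above).

Answer: {d*d, d+f}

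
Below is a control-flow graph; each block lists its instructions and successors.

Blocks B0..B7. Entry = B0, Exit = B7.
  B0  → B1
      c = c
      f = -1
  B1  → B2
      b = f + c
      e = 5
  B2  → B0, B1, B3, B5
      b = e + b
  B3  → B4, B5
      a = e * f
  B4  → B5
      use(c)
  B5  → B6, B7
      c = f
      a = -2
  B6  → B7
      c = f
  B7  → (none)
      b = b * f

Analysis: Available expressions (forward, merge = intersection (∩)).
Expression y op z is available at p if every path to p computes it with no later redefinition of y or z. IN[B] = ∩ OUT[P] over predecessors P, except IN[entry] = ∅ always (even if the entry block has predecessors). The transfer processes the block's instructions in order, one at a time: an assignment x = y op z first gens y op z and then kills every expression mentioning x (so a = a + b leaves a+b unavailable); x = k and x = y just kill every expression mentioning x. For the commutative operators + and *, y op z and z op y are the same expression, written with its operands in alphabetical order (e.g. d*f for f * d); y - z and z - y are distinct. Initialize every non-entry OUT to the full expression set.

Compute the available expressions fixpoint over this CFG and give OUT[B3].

Fixpoint table:
  B0: | IN={} | OUT={}
  B1: | IN={} | OUT={c+f}
  B2: | IN={c+f} | OUT={c+f}
  B3: | IN={c+f} | OUT={c+f, e*f}
  B4: | IN={c+f, e*f} | OUT={c+f, e*f}
  B5: | IN={c+f} | OUT={}
  B6: | IN={} | OUT={}
  B7: | IN={} | OUT={}

Merge at B3: IN[B3] = OUT[B2] = {c+f}
Applying B3's transfer function to that IN value gives OUT[B3] (row B3 above).

Answer: {c+f, e*f}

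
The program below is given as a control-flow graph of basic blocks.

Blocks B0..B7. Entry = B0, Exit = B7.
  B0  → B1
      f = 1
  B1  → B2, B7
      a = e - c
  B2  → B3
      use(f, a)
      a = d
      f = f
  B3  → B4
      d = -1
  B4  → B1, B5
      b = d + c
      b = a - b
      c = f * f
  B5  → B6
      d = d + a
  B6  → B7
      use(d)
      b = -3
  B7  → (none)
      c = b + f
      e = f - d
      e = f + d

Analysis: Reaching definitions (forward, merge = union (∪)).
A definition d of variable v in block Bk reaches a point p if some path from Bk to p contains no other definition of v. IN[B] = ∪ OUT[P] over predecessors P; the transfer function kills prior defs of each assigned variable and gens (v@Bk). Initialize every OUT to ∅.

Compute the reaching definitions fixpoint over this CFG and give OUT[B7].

Answer: {a@B1, a@B2, b@B4, b@B6, c@B7, d@B3, d@B5, e@B7, f@B0, f@B2}

Derivation:
Converged values:
  B0:   IN={}   OUT={f@B0}
  B1:   IN={a@B2, b@B4, c@B4, d@B3, f@B0, f@B2}   OUT={a@B1, b@B4, c@B4, d@B3, f@B0, f@B2}
  B2:   IN={a@B1, b@B4, c@B4, d@B3, f@B0, f@B2}   OUT={a@B2, b@B4, c@B4, d@B3, f@B2}
  B3:   IN={a@B2, b@B4, c@B4, d@B3, f@B2}   OUT={a@B2, b@B4, c@B4, d@B3, f@B2}
  B4:   IN={a@B2, b@B4, c@B4, d@B3, f@B2}   OUT={a@B2, b@B4, c@B4, d@B3, f@B2}
  B5:   IN={a@B2, b@B4, c@B4, d@B3, f@B2}   OUT={a@B2, b@B4, c@B4, d@B5, f@B2}
  B6:   IN={a@B2, b@B4, c@B4, d@B5, f@B2}   OUT={a@B2, b@B6, c@B4, d@B5, f@B2}
  B7:   IN={a@B1, a@B2, b@B4, b@B6, c@B4, d@B3, d@B5, f@B0, f@B2}   OUT={a@B1, a@B2, b@B4, b@B6, c@B7, d@B3, d@B5, e@B7, f@B0, f@B2}

Merge at B7: IN[B7] = OUT[B1] ⊔ OUT[B6] = {a@B1, a@B2, b@B4, b@B6, c@B4, d@B3, d@B5, f@B0, f@B2}
Applying B7's transfer function to that IN value gives OUT[B7] (row B7 above).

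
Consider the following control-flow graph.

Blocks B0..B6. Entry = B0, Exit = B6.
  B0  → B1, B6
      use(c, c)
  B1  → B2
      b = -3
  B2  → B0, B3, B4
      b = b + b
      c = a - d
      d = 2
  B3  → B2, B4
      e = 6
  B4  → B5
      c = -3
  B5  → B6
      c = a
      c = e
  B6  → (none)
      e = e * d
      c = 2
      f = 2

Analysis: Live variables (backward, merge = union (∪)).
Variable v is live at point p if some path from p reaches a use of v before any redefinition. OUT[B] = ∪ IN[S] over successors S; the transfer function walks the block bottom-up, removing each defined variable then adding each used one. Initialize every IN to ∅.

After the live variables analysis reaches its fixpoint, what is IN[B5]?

Fixpoint table:
  B0:  IN={a, c, d, e}  OUT={a, d, e}
  B1:  IN={a, d, e}  OUT={a, b, d, e}
  B2:  IN={a, b, d, e}  OUT={a, b, c, d, e}
  B3:  IN={a, b, d}  OUT={a, b, d, e}
  B4:  IN={a, d, e}  OUT={a, d, e}
  B5:  IN={a, d, e}  OUT={d, e}
  B6:  IN={d, e}  OUT={}

Merge at B5: OUT[B5] = IN[B6] = {d, e}
Applying B5's transfer function to that OUT value gives IN[B5] (row B5 above).

Answer: {a, d, e}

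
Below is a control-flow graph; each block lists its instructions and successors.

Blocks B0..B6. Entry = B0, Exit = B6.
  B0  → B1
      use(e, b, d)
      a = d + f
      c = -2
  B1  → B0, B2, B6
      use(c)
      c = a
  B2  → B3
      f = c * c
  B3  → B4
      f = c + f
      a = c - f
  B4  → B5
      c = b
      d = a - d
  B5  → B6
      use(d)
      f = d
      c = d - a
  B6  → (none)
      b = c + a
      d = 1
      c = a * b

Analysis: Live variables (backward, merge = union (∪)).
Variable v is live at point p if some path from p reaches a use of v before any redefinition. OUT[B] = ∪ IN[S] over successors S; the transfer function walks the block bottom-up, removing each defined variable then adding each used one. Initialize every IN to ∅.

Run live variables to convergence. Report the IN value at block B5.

Per-block solution:
  B0:  IN={b, d, e, f}  OUT={a, b, c, d, e, f}
  B1:  IN={a, b, c, d, e, f}  OUT={a, b, c, d, e, f}
  B2:  IN={b, c, d}  OUT={b, c, d, f}
  B3:  IN={b, c, d, f}  OUT={a, b, d}
  B4:  IN={a, b, d}  OUT={a, d}
  B5:  IN={a, d}  OUT={a, c}
  B6:  IN={a, c}  OUT={}

Merge at B5: OUT[B5] = IN[B6] = {a, c}
Applying B5's transfer function to that OUT value gives IN[B5] (row B5 above).

Answer: {a, d}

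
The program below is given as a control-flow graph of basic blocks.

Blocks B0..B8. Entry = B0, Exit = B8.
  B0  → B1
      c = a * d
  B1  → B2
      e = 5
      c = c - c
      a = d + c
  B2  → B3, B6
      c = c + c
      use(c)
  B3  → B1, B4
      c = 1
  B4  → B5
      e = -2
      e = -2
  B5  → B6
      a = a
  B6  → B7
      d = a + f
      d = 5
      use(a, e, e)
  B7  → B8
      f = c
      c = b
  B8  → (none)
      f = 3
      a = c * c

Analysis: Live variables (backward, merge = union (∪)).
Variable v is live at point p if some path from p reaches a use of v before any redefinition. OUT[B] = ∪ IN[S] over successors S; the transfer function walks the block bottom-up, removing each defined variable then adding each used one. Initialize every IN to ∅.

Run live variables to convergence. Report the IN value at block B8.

Converged values:
  B0:  IN={a, b, d, f}  OUT={b, c, d, f}
  B1:  IN={b, c, d, f}  OUT={a, b, c, d, e, f}
  B2:  IN={a, b, c, d, e, f}  OUT={a, b, c, d, e, f}
  B3:  IN={a, b, d, f}  OUT={a, b, c, d, f}
  B4:  IN={a, b, c, f}  OUT={a, b, c, e, f}
  B5:  IN={a, b, c, e, f}  OUT={a, b, c, e, f}
  B6:  IN={a, b, c, e, f}  OUT={b, c}
  B7:  IN={b, c}  OUT={c}
  B8:  IN={c}  OUT={}

B8 is the boundary node: OUT[B8] = {}
Applying B8's transfer function to that OUT value gives IN[B8] (row B8 above).

Answer: {c}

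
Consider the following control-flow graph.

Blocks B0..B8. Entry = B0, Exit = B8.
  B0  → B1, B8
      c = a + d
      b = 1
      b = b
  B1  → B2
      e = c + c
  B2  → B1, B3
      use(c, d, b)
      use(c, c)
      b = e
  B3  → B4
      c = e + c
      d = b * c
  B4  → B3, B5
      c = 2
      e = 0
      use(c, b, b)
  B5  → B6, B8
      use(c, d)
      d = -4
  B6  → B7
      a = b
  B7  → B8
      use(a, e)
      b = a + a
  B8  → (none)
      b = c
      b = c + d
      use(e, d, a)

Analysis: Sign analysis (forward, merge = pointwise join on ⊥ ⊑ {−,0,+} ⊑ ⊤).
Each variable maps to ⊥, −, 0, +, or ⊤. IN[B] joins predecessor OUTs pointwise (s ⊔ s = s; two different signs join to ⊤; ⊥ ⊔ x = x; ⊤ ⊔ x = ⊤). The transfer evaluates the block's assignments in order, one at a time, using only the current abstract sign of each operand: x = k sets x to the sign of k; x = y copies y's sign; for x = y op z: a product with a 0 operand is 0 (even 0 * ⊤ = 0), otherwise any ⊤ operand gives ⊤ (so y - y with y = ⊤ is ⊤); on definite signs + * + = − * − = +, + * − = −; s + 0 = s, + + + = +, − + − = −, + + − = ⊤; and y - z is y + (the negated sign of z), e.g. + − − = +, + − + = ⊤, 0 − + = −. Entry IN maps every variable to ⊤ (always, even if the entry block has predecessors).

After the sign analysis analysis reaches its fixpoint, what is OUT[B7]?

Answer: {a: ⊤, b: ⊤, c: +, d: -, e: 0, f: ⊤}

Trace:
Per-block solution:
  B0: | IN=(all ⊤) | OUT={b:+; rest ⊤}
  B1: | IN=(all ⊤) | OUT=(all ⊤)
  B2: | IN=(all ⊤) | OUT=(all ⊤)
  B3: | IN=(all ⊤) | OUT=(all ⊤)
  B4: | IN=(all ⊤) | OUT={c:+, e:0; rest ⊤}
  B5: | IN={c:+, e:0; rest ⊤} | OUT={c:+, d:-, e:0; rest ⊤}
  B6: | IN={c:+, d:-, e:0; rest ⊤} | OUT={c:+, d:-, e:0; rest ⊤}
  B7: | IN={c:+, d:-, e:0; rest ⊤} | OUT={c:+, d:-, e:0; rest ⊤}
  B8: | IN=(all ⊤) | OUT=(all ⊤)

Merge at B7: IN[B7] = OUT[B6] = {a: ⊤, b: ⊤, c: +, d: -, e: 0, f: ⊤}
Applying B7's transfer function to that IN value gives OUT[B7] (row B7 above).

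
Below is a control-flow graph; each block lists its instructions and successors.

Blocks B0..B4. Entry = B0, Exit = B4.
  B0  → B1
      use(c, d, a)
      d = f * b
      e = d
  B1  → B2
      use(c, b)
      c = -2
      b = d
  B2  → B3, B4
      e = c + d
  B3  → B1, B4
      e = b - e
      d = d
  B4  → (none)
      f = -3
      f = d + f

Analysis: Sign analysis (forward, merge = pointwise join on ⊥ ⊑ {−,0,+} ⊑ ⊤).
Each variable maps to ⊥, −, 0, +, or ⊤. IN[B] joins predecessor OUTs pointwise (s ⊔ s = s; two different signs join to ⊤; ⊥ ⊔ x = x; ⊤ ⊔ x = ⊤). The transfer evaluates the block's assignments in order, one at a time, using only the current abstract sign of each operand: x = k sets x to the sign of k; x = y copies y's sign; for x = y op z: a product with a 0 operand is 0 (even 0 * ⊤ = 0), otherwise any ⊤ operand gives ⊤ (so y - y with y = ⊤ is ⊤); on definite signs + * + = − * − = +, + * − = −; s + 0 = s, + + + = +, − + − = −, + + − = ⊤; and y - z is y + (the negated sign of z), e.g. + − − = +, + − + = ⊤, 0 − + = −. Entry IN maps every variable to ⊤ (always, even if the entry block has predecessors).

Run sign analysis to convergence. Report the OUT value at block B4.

Answer: {a: ⊤, b: ⊤, c: -, d: ⊤, e: ⊤, f: ⊤}

Working:
Fixpoint table:
  B0:   IN=(all ⊤)   OUT=(all ⊤)
  B1:   IN=(all ⊤)   OUT={c:-; rest ⊤}
  B2:   IN={c:-; rest ⊤}   OUT={c:-; rest ⊤}
  B3:   IN={c:-; rest ⊤}   OUT={c:-; rest ⊤}
  B4:   IN={c:-; rest ⊤}   OUT={c:-; rest ⊤}

Merge at B4: IN[B4] = OUT[B2] ⊔ OUT[B3] = {a: ⊤, b: ⊤, c: -, d: ⊤, e: ⊤, f: ⊤}
Applying B4's transfer function to that IN value gives OUT[B4] (row B4 above).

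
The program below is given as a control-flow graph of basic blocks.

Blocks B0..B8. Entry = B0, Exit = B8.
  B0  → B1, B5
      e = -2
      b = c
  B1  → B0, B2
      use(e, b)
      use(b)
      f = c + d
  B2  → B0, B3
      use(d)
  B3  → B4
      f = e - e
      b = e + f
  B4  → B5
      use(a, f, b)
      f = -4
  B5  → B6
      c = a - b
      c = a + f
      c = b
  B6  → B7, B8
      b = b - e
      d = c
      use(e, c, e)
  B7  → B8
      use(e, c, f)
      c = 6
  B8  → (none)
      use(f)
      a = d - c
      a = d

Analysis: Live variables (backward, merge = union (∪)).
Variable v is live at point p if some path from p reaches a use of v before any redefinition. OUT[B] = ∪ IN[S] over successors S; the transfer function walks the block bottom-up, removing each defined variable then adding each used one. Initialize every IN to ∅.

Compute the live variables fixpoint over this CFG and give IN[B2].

Answer: {a, c, d, e, f}

Working:
Per-block solution:
  B0:   IN={a, c, d, f}   OUT={a, b, c, d, e, f}
  B1:   IN={a, b, c, d, e}   OUT={a, c, d, e, f}
  B2:   IN={a, c, d, e, f}   OUT={a, c, d, e, f}
  B3:   IN={a, e}   OUT={a, b, e, f}
  B4:   IN={a, b, e, f}   OUT={a, b, e, f}
  B5:   IN={a, b, e, f}   OUT={b, c, e, f}
  B6:   IN={b, c, e, f}   OUT={c, d, e, f}
  B7:   IN={c, d, e, f}   OUT={c, d, f}
  B8:   IN={c, d, f}   OUT={}

Merge at B2: OUT[B2] = IN[B0] ⊔ IN[B3] = {a, c, d, e, f}
Applying B2's transfer function to that OUT value gives IN[B2] (row B2 above).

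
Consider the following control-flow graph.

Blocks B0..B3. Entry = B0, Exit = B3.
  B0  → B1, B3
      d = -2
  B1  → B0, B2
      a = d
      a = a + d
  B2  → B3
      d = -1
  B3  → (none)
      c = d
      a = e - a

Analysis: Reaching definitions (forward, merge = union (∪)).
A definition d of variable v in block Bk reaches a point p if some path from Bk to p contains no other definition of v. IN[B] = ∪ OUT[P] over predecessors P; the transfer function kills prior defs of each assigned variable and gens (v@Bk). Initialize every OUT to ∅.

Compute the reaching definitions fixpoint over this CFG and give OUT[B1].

Answer: {a@B1, d@B0}

Derivation:
Fixpoint table:
  B0: | IN={a@B1, d@B0} | OUT={a@B1, d@B0}
  B1: | IN={a@B1, d@B0} | OUT={a@B1, d@B0}
  B2: | IN={a@B1, d@B0} | OUT={a@B1, d@B2}
  B3: | IN={a@B1, d@B0, d@B2} | OUT={a@B3, c@B3, d@B0, d@B2}

Merge at B1: IN[B1] = OUT[B0] = {a@B1, d@B0}
Applying B1's transfer function to that IN value gives OUT[B1] (row B1 above).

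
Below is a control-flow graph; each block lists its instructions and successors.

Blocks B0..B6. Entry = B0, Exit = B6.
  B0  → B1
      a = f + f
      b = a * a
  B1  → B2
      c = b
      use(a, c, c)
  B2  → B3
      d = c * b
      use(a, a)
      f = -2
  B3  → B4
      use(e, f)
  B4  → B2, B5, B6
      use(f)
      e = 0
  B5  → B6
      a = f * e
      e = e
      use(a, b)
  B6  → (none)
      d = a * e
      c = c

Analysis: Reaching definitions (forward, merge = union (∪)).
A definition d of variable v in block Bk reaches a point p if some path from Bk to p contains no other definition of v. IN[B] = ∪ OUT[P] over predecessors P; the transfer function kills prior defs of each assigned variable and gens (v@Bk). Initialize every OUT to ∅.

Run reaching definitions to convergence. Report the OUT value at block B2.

Per-block solution:
  B0: | IN={} | OUT={a@B0, b@B0}
  B1: | IN={a@B0, b@B0} | OUT={a@B0, b@B0, c@B1}
  B2: | IN={a@B0, b@B0, c@B1, d@B2, e@B4, f@B2} | OUT={a@B0, b@B0, c@B1, d@B2, e@B4, f@B2}
  B3: | IN={a@B0, b@B0, c@B1, d@B2, e@B4, f@B2} | OUT={a@B0, b@B0, c@B1, d@B2, e@B4, f@B2}
  B4: | IN={a@B0, b@B0, c@B1, d@B2, e@B4, f@B2} | OUT={a@B0, b@B0, c@B1, d@B2, e@B4, f@B2}
  B5: | IN={a@B0, b@B0, c@B1, d@B2, e@B4, f@B2} | OUT={a@B5, b@B0, c@B1, d@B2, e@B5, f@B2}
  B6: | IN={a@B0, a@B5, b@B0, c@B1, d@B2, e@B4, e@B5, f@B2} | OUT={a@B0, a@B5, b@B0, c@B6, d@B6, e@B4, e@B5, f@B2}

Merge at B2: IN[B2] = OUT[B1] ⊔ OUT[B4] = {a@B0, b@B0, c@B1, d@B2, e@B4, f@B2}
Applying B2's transfer function to that IN value gives OUT[B2] (row B2 above).

Answer: {a@B0, b@B0, c@B1, d@B2, e@B4, f@B2}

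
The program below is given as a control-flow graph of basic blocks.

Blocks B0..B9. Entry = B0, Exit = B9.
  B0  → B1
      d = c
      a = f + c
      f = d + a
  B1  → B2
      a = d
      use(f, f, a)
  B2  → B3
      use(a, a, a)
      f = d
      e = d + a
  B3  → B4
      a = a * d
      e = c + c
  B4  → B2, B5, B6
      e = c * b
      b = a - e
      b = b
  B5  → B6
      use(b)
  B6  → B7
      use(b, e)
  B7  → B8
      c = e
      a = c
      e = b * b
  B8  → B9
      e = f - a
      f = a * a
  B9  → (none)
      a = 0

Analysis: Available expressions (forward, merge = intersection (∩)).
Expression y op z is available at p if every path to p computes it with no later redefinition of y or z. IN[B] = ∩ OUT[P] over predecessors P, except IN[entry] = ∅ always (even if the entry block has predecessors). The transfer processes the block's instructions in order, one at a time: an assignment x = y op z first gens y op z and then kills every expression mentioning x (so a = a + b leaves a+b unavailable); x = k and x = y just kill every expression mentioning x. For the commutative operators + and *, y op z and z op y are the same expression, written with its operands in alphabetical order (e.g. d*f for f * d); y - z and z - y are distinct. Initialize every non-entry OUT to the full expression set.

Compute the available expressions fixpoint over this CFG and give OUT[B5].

Converged values:
  B0:  IN={}  OUT={a+d}
  B1:  IN={a+d}  OUT={}
  B2:  IN={}  OUT={a+d}
  B3:  IN={a+d}  OUT={c+c}
  B4:  IN={c+c}  OUT={a-e, c+c}
  B5:  IN={a-e, c+c}  OUT={a-e, c+c}
  B6:  IN={a-e, c+c}  OUT={a-e, c+c}
  B7:  IN={a-e, c+c}  OUT={b*b}
  B8:  IN={b*b}  OUT={a*a, b*b}
  B9:  IN={a*a, b*b}  OUT={b*b}

Merge at B5: IN[B5] = OUT[B4] = {a-e, c+c}
Applying B5's transfer function to that IN value gives OUT[B5] (row B5 above).

Answer: {a-e, c+c}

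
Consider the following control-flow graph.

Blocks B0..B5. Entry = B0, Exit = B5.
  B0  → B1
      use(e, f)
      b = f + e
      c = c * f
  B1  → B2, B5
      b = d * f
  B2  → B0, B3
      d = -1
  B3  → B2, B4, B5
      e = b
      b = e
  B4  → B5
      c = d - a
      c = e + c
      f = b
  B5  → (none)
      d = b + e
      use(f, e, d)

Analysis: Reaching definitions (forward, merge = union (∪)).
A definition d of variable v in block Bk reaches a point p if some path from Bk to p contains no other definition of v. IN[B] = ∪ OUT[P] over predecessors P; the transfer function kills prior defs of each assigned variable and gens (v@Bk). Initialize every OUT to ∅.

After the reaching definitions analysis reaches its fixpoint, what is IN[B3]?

Fixpoint table:
  B0: | IN={b@B1, b@B3, c@B0, d@B2, e@B3} | OUT={b@B0, c@B0, d@B2, e@B3}
  B1: | IN={b@B0, c@B0, d@B2, e@B3} | OUT={b@B1, c@B0, d@B2, e@B3}
  B2: | IN={b@B1, b@B3, c@B0, d@B2, e@B3} | OUT={b@B1, b@B3, c@B0, d@B2, e@B3}
  B3: | IN={b@B1, b@B3, c@B0, d@B2, e@B3} | OUT={b@B3, c@B0, d@B2, e@B3}
  B4: | IN={b@B3, c@B0, d@B2, e@B3} | OUT={b@B3, c@B4, d@B2, e@B3, f@B4}
  B5: | IN={b@B1, b@B3, c@B0, c@B4, d@B2, e@B3, f@B4} | OUT={b@B1, b@B3, c@B0, c@B4, d@B5, e@B3, f@B4}

Merge at B3: IN[B3] = OUT[B2] = {b@B1, b@B3, c@B0, d@B2, e@B3}

Answer: {b@B1, b@B3, c@B0, d@B2, e@B3}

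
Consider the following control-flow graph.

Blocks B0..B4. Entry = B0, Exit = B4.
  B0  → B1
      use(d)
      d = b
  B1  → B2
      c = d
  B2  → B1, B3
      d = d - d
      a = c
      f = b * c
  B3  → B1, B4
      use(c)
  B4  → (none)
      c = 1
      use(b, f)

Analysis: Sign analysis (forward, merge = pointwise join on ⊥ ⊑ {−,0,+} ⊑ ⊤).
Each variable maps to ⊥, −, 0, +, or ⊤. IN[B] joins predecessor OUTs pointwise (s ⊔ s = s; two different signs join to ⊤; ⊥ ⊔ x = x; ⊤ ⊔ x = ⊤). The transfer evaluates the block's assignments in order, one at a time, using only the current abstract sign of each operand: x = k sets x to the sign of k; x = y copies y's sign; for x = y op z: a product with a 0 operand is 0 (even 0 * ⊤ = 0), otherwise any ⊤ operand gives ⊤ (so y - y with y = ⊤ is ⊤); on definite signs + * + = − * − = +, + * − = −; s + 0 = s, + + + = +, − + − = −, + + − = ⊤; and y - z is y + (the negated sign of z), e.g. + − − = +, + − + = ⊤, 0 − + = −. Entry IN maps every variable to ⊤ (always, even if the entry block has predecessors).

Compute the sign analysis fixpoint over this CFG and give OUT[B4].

Answer: {a: ⊤, b: ⊤, c: +, d: ⊤, e: ⊤, f: ⊤}

Trace:
Fixpoint table:
  B0:  IN=(all ⊤)  OUT=(all ⊤)
  B1:  IN=(all ⊤)  OUT=(all ⊤)
  B2:  IN=(all ⊤)  OUT=(all ⊤)
  B3:  IN=(all ⊤)  OUT=(all ⊤)
  B4:  IN=(all ⊤)  OUT={c:+; rest ⊤}

Merge at B4: IN[B4] = OUT[B3] = {a: ⊤, b: ⊤, c: ⊤, d: ⊤, e: ⊤, f: ⊤}
Applying B4's transfer function to that IN value gives OUT[B4] (row B4 above).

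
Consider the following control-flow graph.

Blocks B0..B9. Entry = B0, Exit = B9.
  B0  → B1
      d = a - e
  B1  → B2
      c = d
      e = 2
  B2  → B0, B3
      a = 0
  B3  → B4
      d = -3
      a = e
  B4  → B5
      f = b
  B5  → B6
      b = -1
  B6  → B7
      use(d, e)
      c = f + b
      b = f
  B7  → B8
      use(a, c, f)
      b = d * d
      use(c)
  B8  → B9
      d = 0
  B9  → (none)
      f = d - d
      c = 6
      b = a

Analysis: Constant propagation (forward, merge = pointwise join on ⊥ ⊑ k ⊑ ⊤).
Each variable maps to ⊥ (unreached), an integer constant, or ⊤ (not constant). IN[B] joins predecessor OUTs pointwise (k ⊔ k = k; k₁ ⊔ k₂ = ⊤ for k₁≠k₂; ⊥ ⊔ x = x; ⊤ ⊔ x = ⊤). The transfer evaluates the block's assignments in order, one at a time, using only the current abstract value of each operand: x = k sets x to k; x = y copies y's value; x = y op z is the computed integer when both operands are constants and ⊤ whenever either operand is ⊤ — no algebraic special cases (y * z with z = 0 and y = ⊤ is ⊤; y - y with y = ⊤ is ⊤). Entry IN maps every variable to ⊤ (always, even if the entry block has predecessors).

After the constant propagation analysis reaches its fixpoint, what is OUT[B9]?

Answer: {a: 2, b: 2, c: 6, d: 0, e: 2, f: 0}

Trace:
Fixpoint table:
  B0:  IN=(all ⊤)  OUT=(all ⊤)
  B1:  IN=(all ⊤)  OUT={e:2; rest ⊤}
  B2:  IN={e:2; rest ⊤}  OUT={a:0, e:2; rest ⊤}
  B3:  IN={a:0, e:2; rest ⊤}  OUT={a:2, d:-3, e:2; rest ⊤}
  B4:  IN={a:2, d:-3, e:2; rest ⊤}  OUT={a:2, d:-3, e:2; rest ⊤}
  B5:  IN={a:2, d:-3, e:2; rest ⊤}  OUT={a:2, b:-1, d:-3, e:2; rest ⊤}
  B6:  IN={a:2, b:-1, d:-3, e:2; rest ⊤}  OUT={a:2, d:-3, e:2; rest ⊤}
  B7:  IN={a:2, d:-3, e:2; rest ⊤}  OUT={a:2, b:9, d:-3, e:2; rest ⊤}
  B8:  IN={a:2, b:9, d:-3, e:2; rest ⊤}  OUT={a:2, b:9, d:0, e:2; rest ⊤}
  B9:  IN={a:2, b:9, d:0, e:2; rest ⊤}  OUT={a:2, b:2, c:6, d:0, e:2, f:0; rest ⊤}

Merge at B9: IN[B9] = OUT[B8] = {a: 2, b: 9, c: ⊤, d: 0, e: 2, f: ⊤}
Applying B9's transfer function to that IN value gives OUT[B9] (row B9 above).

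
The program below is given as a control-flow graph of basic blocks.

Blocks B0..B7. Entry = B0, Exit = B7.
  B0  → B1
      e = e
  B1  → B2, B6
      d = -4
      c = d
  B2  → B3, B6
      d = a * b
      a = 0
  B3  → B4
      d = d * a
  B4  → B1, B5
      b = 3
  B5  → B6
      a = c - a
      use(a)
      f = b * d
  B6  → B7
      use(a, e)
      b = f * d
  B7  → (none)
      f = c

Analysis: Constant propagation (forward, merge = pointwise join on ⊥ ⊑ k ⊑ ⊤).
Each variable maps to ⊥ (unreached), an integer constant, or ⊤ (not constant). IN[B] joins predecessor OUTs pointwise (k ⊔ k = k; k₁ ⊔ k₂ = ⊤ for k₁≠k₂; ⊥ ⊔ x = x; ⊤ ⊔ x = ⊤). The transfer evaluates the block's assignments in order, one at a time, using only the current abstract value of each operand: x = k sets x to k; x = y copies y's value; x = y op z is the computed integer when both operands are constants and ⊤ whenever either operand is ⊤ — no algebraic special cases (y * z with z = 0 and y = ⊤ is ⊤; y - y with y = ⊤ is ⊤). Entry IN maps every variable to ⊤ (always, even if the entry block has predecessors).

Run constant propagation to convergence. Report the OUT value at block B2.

Per-block solution:
  B0:  IN=(all ⊤)  OUT=(all ⊤)
  B1:  IN=(all ⊤)  OUT={c:-4, d:-4; rest ⊤}
  B2:  IN={c:-4, d:-4; rest ⊤}  OUT={a:0, c:-4; rest ⊤}
  B3:  IN={a:0, c:-4; rest ⊤}  OUT={a:0, c:-4; rest ⊤}
  B4:  IN={a:0, c:-4; rest ⊤}  OUT={a:0, b:3, c:-4; rest ⊤}
  B5:  IN={a:0, b:3, c:-4; rest ⊤}  OUT={a:-4, b:3, c:-4; rest ⊤}
  B6:  IN={c:-4; rest ⊤}  OUT={c:-4; rest ⊤}
  B7:  IN={c:-4; rest ⊤}  OUT={c:-4, f:-4; rest ⊤}

Merge at B2: IN[B2] = OUT[B1] = {a: ⊤, b: ⊤, c: -4, d: -4, e: ⊤, f: ⊤}
Applying B2's transfer function to that IN value gives OUT[B2] (row B2 above).

Answer: {a: 0, b: ⊤, c: -4, d: ⊤, e: ⊤, f: ⊤}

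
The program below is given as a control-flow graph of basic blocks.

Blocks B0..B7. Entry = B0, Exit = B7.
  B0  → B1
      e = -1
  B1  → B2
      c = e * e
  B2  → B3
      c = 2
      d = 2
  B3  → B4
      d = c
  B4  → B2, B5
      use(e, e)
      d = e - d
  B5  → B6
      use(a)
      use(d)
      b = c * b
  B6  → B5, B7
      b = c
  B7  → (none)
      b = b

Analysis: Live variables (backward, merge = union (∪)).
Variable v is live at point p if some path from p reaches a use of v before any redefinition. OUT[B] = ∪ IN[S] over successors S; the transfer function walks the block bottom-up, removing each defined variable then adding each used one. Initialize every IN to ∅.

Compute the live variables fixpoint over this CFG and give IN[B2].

Answer: {a, b, e}

Working:
Fixpoint table:
  B0:   IN={a, b}   OUT={a, b, e}
  B1:   IN={a, b, e}   OUT={a, b, e}
  B2:   IN={a, b, e}   OUT={a, b, c, e}
  B3:   IN={a, b, c, e}   OUT={a, b, c, d, e}
  B4:   IN={a, b, c, d, e}   OUT={a, b, c, d, e}
  B5:   IN={a, b, c, d}   OUT={a, c, d}
  B6:   IN={a, c, d}   OUT={a, b, c, d}
  B7:   IN={b}   OUT={}

Merge at B2: OUT[B2] = IN[B3] = {a, b, c, e}
Applying B2's transfer function to that OUT value gives IN[B2] (row B2 above).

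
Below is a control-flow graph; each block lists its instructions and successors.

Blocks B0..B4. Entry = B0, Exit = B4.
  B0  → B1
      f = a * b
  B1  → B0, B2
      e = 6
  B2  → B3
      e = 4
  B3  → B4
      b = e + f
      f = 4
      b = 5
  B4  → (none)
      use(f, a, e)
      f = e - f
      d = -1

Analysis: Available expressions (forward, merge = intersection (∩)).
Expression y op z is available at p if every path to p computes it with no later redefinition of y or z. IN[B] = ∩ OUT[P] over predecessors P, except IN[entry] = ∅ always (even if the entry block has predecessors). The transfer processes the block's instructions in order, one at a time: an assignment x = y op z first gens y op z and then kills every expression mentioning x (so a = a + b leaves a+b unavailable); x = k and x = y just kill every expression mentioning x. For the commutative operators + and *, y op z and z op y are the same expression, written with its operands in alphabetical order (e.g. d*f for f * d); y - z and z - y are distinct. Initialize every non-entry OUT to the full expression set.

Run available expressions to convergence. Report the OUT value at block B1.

Answer: {a*b}

Trace:
Per-block solution:
  B0:  IN={}  OUT={a*b}
  B1:  IN={a*b}  OUT={a*b}
  B2:  IN={a*b}  OUT={a*b}
  B3:  IN={a*b}  OUT={}
  B4:  IN={}  OUT={}

Merge at B1: IN[B1] = OUT[B0] = {a*b}
Applying B1's transfer function to that IN value gives OUT[B1] (row B1 above).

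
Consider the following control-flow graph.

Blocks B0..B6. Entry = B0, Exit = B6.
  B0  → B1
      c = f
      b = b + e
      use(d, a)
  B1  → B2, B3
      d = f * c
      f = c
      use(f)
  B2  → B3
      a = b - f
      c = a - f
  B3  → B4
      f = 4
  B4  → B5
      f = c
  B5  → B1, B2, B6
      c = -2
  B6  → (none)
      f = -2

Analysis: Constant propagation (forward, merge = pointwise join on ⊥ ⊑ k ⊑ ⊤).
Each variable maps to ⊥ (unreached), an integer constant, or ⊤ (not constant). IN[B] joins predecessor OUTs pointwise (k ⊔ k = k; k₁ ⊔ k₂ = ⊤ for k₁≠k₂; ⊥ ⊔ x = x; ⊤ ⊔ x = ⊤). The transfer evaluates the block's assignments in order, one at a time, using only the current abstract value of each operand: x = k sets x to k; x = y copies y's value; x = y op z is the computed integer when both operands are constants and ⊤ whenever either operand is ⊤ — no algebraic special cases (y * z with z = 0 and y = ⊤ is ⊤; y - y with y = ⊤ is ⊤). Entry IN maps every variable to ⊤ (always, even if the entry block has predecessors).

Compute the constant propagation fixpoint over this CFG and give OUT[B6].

Answer: {a: ⊤, b: ⊤, c: -2, d: ⊤, e: ⊤, f: -2}

Working:
Converged values:
  B0:  IN=(all ⊤)  OUT=(all ⊤)
  B1:  IN=(all ⊤)  OUT=(all ⊤)
  B2:  IN=(all ⊤)  OUT=(all ⊤)
  B3:  IN=(all ⊤)  OUT={f:4; rest ⊤}
  B4:  IN={f:4; rest ⊤}  OUT=(all ⊤)
  B5:  IN=(all ⊤)  OUT={c:-2; rest ⊤}
  B6:  IN={c:-2; rest ⊤}  OUT={c:-2, f:-2; rest ⊤}

Merge at B6: IN[B6] = OUT[B5] = {a: ⊤, b: ⊤, c: -2, d: ⊤, e: ⊤, f: ⊤}
Applying B6's transfer function to that IN value gives OUT[B6] (row B6 above).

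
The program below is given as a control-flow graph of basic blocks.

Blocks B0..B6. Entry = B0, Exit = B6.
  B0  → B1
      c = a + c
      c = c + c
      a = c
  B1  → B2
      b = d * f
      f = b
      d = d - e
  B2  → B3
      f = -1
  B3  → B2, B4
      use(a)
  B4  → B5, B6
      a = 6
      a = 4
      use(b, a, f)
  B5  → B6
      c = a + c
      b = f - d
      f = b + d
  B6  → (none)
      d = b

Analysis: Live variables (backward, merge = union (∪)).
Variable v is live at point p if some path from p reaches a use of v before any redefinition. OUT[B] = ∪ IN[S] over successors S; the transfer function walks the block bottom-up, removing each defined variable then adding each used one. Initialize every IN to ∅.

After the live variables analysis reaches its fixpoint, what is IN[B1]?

Answer: {a, c, d, e, f}

Working:
Per-block solution:
  B0: | IN={a, c, d, e, f} | OUT={a, c, d, e, f}
  B1: | IN={a, c, d, e, f} | OUT={a, b, c, d}
  B2: | IN={a, b, c, d} | OUT={a, b, c, d, f}
  B3: | IN={a, b, c, d, f} | OUT={a, b, c, d, f}
  B4: | IN={b, c, d, f} | OUT={a, b, c, d, f}
  B5: | IN={a, c, d, f} | OUT={b}
  B6: | IN={b} | OUT={}

Merge at B1: OUT[B1] = IN[B2] = {a, b, c, d}
Applying B1's transfer function to that OUT value gives IN[B1] (row B1 above).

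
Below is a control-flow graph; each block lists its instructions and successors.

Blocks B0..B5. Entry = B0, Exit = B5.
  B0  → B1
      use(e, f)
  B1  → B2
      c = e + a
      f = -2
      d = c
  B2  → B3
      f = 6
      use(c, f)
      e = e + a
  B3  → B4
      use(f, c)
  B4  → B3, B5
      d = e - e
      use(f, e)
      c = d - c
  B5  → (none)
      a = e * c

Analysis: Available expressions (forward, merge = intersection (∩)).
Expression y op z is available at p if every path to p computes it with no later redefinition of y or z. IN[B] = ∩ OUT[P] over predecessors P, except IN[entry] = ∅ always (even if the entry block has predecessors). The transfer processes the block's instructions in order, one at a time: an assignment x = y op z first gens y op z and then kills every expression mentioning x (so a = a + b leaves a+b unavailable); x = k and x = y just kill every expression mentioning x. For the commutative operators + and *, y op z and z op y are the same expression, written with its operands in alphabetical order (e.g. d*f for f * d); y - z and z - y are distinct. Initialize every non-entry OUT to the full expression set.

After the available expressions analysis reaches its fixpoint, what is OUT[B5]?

Fixpoint table:
  B0:  IN={}  OUT={}
  B1:  IN={}  OUT={a+e}
  B2:  IN={a+e}  OUT={}
  B3:  IN={}  OUT={}
  B4:  IN={}  OUT={e-e}
  B5:  IN={e-e}  OUT={c*e, e-e}

Merge at B5: IN[B5] = OUT[B4] = {e-e}
Applying B5's transfer function to that IN value gives OUT[B5] (row B5 above).

Answer: {c*e, e-e}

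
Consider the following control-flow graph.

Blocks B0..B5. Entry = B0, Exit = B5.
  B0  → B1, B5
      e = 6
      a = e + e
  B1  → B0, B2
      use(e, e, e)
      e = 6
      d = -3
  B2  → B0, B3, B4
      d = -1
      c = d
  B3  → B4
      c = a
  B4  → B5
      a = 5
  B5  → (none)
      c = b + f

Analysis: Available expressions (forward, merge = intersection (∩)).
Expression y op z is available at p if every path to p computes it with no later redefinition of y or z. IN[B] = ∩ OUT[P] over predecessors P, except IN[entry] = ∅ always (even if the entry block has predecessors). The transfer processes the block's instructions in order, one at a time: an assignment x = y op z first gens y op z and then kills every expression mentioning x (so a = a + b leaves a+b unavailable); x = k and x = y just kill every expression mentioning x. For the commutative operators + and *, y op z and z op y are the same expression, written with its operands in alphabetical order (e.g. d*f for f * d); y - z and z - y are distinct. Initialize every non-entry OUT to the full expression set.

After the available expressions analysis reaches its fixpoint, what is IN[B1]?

Converged values:
  B0: | IN={} | OUT={e+e}
  B1: | IN={e+e} | OUT={}
  B2: | IN={} | OUT={}
  B3: | IN={} | OUT={}
  B4: | IN={} | OUT={}
  B5: | IN={} | OUT={b+f}

Merge at B1: IN[B1] = OUT[B0] = {e+e}

Answer: {e+e}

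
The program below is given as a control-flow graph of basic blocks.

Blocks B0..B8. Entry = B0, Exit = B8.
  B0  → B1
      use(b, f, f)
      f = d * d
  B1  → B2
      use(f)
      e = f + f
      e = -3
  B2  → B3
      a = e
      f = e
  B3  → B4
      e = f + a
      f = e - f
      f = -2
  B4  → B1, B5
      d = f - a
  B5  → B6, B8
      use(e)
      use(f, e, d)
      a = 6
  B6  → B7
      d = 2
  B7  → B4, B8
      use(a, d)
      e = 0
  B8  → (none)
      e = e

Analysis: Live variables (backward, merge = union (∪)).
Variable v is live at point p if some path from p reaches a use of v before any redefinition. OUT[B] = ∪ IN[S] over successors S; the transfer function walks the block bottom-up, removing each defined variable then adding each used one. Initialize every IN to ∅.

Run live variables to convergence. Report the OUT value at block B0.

Fixpoint table:
  B0: | IN={b, d, f} | OUT={f}
  B1: | IN={f} | OUT={e}
  B2: | IN={e} | OUT={a, f}
  B3: | IN={a, f} | OUT={a, e, f}
  B4: | IN={a, e, f} | OUT={d, e, f}
  B5: | IN={d, e, f} | OUT={a, e, f}
  B6: | IN={a, f} | OUT={a, d, f}
  B7: | IN={a, d, f} | OUT={a, e, f}
  B8: | IN={e} | OUT={}

Merge at B0: OUT[B0] = IN[B1] = {f}

Answer: {f}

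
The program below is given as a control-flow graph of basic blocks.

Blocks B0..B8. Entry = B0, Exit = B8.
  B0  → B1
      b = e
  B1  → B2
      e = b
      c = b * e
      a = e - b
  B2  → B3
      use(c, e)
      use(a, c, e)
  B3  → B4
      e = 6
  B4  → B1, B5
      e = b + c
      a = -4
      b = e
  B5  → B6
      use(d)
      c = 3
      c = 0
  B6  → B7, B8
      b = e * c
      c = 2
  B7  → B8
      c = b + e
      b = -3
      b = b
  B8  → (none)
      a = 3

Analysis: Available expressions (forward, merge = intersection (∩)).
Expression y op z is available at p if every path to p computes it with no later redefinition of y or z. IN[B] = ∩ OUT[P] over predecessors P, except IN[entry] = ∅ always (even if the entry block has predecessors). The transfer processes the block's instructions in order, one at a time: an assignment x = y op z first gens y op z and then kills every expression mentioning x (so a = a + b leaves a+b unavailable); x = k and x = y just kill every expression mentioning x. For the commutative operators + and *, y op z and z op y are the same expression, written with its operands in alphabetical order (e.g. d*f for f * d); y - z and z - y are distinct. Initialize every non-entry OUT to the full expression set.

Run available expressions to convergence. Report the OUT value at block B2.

Converged values:
  B0: | IN={} | OUT={}
  B1: | IN={} | OUT={b*e, e-b}
  B2: | IN={b*e, e-b} | OUT={b*e, e-b}
  B3: | IN={b*e, e-b} | OUT={}
  B4: | IN={} | OUT={}
  B5: | IN={} | OUT={}
  B6: | IN={} | OUT={}
  B7: | IN={} | OUT={}
  B8: | IN={} | OUT={}

Merge at B2: IN[B2] = OUT[B1] = {b*e, e-b}
Applying B2's transfer function to that IN value gives OUT[B2] (row B2 above).

Answer: {b*e, e-b}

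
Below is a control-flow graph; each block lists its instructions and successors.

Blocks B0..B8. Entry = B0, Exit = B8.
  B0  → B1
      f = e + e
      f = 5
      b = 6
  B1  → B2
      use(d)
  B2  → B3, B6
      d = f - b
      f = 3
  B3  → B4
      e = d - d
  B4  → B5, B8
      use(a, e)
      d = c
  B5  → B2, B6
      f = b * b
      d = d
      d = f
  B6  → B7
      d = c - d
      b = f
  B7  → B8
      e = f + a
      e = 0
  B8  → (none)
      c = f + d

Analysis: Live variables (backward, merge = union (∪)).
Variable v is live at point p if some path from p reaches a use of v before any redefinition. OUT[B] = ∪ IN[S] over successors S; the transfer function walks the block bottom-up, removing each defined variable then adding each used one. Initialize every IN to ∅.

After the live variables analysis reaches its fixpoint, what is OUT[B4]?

Fixpoint table:
  B0:   IN={a, c, d, e}   OUT={a, b, c, d, f}
  B1:   IN={a, b, c, d, f}   OUT={a, b, c, f}
  B2:   IN={a, b, c, f}   OUT={a, b, c, d, f}
  B3:   IN={a, b, c, d, f}   OUT={a, b, c, e, f}
  B4:   IN={a, b, c, e, f}   OUT={a, b, c, d, f}
  B5:   IN={a, b, c, d}   OUT={a, b, c, d, f}
  B6:   IN={a, c, d, f}   OUT={a, d, f}
  B7:   IN={a, d, f}   OUT={d, f}
  B8:   IN={d, f}   OUT={}

Merge at B4: OUT[B4] = IN[B5] ⊔ IN[B8] = {a, b, c, d, f}

Answer: {a, b, c, d, f}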